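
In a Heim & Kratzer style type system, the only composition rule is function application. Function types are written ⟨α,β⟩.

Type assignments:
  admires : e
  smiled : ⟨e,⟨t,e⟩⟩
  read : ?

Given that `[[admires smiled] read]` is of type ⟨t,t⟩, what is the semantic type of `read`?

[[admires smiled] read] is required to be ⟨t,t⟩. [admires smiled] : ⟨t,e⟩ cannot yield ⟨t,t⟩ as functor, so read : ⟨⟨t,e⟩,⟨t,t⟩⟩.

⟨⟨t,e⟩,⟨t,t⟩⟩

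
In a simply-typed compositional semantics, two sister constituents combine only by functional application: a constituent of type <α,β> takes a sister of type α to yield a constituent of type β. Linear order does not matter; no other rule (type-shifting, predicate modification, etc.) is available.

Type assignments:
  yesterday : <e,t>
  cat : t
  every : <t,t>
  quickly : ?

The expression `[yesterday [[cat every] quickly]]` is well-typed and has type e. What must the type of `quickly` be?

<t,<<e,t>,e>>

[yesterday [[cat every] quickly]] must have type e. The sister yesterday has type <e,t>; that is not a function onto e, so [[cat every] quickly] must be the functor, of type <<e,t>,e>.
[[cat every] quickly] must have type <<e,t>,e>. The sister [cat every] has type t; that is not a function onto <<e,t>,e>, so quickly must be the functor, of type <t,<<e,t>,e>>.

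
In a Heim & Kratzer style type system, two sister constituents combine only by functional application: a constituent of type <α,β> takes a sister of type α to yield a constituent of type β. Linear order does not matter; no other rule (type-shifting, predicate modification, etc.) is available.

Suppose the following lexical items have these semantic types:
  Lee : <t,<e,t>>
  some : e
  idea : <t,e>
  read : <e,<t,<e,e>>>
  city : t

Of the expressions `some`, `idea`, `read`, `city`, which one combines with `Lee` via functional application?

some : e — Lee needs t; some needs nothing (atomic); neither fits.
idea : <t,e> — Lee needs t; idea needs t; neither fits.
read : <e,<t,<e,e>>> — Lee needs t; read needs e; neither fits.
city — combines: Lee : <t,<e,t>> takes city : t as argument, giving <e,t>.

city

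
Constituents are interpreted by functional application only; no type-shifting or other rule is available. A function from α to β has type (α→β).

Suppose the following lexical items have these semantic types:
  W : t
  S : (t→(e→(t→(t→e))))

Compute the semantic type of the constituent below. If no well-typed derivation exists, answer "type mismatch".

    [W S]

(e→(t→(t→e)))

At [W S], S : (t→(e→(t→(t→e)))) takes W : t, giving (e→(t→(t→e))).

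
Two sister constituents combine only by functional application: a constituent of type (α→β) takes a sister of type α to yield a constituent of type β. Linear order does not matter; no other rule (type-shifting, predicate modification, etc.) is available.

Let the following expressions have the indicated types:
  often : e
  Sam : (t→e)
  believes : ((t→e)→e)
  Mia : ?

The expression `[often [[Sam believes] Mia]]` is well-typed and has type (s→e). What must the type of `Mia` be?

(e→(e→(s→e)))

[often [[Sam believes] Mia]] must have type (s→e). The sister often has type e; that is not a function onto (s→e), so [[Sam believes] Mia] must be the functor, of type (e→(s→e)).
[[Sam believes] Mia] must have type (e→(s→e)). The sister [Sam believes] has type e; that is not a function onto (e→(s→e)), so Mia must be the functor, of type (e→(e→(s→e))).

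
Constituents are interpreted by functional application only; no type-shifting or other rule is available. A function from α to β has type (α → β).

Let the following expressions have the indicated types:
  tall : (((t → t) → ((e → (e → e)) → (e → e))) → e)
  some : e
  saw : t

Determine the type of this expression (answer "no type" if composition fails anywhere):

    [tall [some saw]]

[some saw]: e with t — neither is a function whose domain matches the other; composition fails here.

no type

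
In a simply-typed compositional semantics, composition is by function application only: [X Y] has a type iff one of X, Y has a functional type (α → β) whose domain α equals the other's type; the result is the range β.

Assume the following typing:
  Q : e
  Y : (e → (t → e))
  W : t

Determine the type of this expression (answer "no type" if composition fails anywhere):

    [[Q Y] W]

[Q Y]: functor Y : (e → (t → e)), argument Q : e; result (t → e).
[[Q Y] W]: functor [Q Y] : (t → e), argument W : t; result e.

e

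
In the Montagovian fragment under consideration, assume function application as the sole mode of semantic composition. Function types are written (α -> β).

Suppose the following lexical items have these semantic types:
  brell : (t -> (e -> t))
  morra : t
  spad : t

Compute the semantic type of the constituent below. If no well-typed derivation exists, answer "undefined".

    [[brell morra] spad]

undefined

[brell morra]: (t -> (e -> t)) applied to t yields (e -> t).
[[brell morra] spad]: (e -> t) and t cannot combine by function application — type clash.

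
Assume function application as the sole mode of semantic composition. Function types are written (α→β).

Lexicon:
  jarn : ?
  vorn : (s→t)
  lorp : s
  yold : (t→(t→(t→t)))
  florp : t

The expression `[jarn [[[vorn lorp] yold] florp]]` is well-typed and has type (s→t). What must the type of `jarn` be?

[jarn [[[vorn lorp] yold] florp]] must have type (s→t). The sister [[[vorn lorp] yold] florp] has type (t→t); that is not a function onto (s→t), so jarn must be the functor, of type ((t→t)→(s→t)).

((t→t)→(s→t))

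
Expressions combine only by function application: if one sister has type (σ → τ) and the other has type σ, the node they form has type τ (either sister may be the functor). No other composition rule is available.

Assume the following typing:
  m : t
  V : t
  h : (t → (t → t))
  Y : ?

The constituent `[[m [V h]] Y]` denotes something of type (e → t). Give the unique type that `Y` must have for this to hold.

For [[m [V h]] Y] to have type (e → t) with [m [V h]] of type t, Y must be the function: Y : (t → (e → t)).

(t → (e → t))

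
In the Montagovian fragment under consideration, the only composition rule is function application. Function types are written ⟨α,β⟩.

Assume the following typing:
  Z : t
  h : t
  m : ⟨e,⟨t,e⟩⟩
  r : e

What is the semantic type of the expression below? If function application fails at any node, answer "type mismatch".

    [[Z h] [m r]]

type mismatch

At [Z h]: neither t nor t can take the other as argument; the node is ill-typed.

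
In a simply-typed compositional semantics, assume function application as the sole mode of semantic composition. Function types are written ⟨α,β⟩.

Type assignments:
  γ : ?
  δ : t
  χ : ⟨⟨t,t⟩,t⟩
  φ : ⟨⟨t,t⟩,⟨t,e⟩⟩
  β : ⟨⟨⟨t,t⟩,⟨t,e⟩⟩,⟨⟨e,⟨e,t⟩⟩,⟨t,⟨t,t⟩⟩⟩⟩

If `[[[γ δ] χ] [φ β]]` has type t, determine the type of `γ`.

For [[[γ δ] χ] [φ β]] to have type t with [φ β] of type ⟨⟨e,⟨e,t⟩⟩,⟨t,⟨t,t⟩⟩⟩, [[γ δ] χ] must be the function: [[γ δ] χ] : ⟨⟨⟨e,⟨e,t⟩⟩,⟨t,⟨t,t⟩⟩⟩,t⟩.
For [[γ δ] χ] to have type ⟨⟨⟨e,⟨e,t⟩⟩,⟨t,⟨t,t⟩⟩⟩,t⟩ with χ of type ⟨⟨t,t⟩,t⟩, [γ δ] must be the function: [γ δ] : ⟨⟨⟨t,t⟩,t⟩,⟨⟨⟨e,⟨e,t⟩⟩,⟨t,⟨t,t⟩⟩⟩,t⟩⟩.
For [γ δ] to have type ⟨⟨⟨t,t⟩,t⟩,⟨⟨⟨e,⟨e,t⟩⟩,⟨t,⟨t,t⟩⟩⟩,t⟩⟩ with δ of type t, γ must be the function: γ : ⟨t,⟨⟨⟨t,t⟩,t⟩,⟨⟨⟨e,⟨e,t⟩⟩,⟨t,⟨t,t⟩⟩⟩,t⟩⟩⟩.

⟨t,⟨⟨⟨t,t⟩,t⟩,⟨⟨⟨e,⟨e,t⟩⟩,⟨t,⟨t,t⟩⟩⟩,t⟩⟩⟩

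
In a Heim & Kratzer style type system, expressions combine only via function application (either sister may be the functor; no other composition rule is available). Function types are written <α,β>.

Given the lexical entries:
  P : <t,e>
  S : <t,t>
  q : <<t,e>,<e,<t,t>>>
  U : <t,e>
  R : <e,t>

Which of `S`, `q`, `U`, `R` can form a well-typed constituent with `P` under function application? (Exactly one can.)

q

S : <t,t> — no; P wants t, and S wants t.
q — combines: q : <<t,e>,<e,<t,t>>> takes P : <t,e> as argument, giving <e,<t,t>>.
U : <t,e> — no; P wants t, and U wants t.
R : <e,t> — no; P wants t, and R wants e.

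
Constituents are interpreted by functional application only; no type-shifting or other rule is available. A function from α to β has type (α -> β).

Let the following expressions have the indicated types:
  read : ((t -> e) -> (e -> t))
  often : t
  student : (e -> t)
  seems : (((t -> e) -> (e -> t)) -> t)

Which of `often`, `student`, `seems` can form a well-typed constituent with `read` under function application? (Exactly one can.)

seems

often : t — no; read wants (t -> e), and often wants nothing (atomic).
student : (e -> t) — no; read wants (t -> e), and student wants e.
seems — combines: seems : (((t -> e) -> (e -> t)) -> t) takes read : ((t -> e) -> (e -> t)) as argument, giving t.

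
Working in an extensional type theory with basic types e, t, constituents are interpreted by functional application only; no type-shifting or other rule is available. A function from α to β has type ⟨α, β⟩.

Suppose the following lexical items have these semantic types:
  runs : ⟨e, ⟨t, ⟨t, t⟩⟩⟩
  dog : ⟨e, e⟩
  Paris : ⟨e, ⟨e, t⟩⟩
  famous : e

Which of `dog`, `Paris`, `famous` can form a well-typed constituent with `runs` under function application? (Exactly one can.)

dog : ⟨e, e⟩ — neither side's domain matches the other.
Paris : ⟨e, ⟨e, t⟩⟩ — neither side's domain matches the other.
famous — combines: runs : ⟨e, ⟨t, ⟨t, t⟩⟩⟩ takes famous : e as argument, giving ⟨t, ⟨t, t⟩⟩.

famous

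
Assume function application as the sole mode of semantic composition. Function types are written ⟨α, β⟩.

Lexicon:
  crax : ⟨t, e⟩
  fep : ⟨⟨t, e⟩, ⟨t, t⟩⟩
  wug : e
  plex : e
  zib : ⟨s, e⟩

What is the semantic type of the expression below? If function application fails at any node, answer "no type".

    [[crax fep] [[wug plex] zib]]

no type

[crax fep]: fep is ⟨⟨t, e⟩, ⟨t, t⟩⟩, crax is ⟨t, e⟩; result ⟨t, t⟩.
At [wug plex]: neither e nor e can take the other as argument; the node is ill-typed.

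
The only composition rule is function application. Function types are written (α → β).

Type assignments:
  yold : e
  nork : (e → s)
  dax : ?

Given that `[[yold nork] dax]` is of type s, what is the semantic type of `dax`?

At [[yold nork] dax] (required: s): [yold nork] is s, which is not a function with range s; hence dax is the functor — type (s → s).

(s → s)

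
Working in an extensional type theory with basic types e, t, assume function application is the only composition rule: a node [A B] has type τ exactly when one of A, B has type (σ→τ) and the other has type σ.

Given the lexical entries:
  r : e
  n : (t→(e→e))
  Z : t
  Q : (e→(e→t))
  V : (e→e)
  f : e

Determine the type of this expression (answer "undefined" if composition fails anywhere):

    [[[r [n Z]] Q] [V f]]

[n Z] — n of type (t→(e→e)) combines with Z of type t: type (e→e).
[r [n Z]] — [n Z] of type (e→e) combines with r of type e: type e.
[[r [n Z]] Q] — Q of type (e→(e→t)) combines with [r [n Z]] of type e: type (e→t).
[V f] — V of type (e→e) combines with f of type e: type e.
[[[r [n Z]] Q] [V f]] — [[r [n Z]] Q] of type (e→t) combines with [V f] of type e: type t.

t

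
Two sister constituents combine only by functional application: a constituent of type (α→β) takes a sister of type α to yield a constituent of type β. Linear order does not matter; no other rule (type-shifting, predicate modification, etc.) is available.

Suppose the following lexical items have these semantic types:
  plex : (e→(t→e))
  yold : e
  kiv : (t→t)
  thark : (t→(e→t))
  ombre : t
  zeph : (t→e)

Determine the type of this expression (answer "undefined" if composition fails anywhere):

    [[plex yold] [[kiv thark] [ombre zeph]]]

At [plex yold], plex : (e→(t→e)) takes yold : e, giving (t→e).
At [kiv thark]: neither (t→t) nor (t→(e→t)) can take the other as argument; the node is ill-typed.

undefined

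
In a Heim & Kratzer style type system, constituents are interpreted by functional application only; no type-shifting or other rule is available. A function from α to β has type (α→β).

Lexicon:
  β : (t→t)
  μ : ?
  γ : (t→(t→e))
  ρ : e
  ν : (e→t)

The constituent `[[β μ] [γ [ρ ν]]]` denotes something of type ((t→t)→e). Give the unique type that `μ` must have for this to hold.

((t→t)→((t→e)→((t→t)→e)))

[[β μ] [γ [ρ ν]]] is required to be ((t→t)→e). [γ [ρ ν]] : (t→e) cannot yield ((t→t)→e) as functor, so [β μ] : ((t→e)→((t→t)→e)).
[β μ] is required to be ((t→e)→((t→t)→e)). β : (t→t) cannot yield ((t→e)→((t→t)→e)) as functor, so μ : ((t→t)→((t→e)→((t→t)→e))).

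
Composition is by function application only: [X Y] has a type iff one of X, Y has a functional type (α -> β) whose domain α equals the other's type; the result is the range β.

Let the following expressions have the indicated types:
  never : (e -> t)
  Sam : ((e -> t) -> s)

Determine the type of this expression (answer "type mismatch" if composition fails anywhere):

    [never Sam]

s

[never Sam]: ((e -> t) -> s) applied to (e -> t) yields s.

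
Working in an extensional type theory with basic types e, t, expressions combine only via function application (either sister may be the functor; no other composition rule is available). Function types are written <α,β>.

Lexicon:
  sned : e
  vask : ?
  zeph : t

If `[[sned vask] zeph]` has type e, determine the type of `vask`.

<e,<t,e>>

[[sned vask] zeph] must have type e. The sister zeph has type t; that is not a function onto e, so [sned vask] must be the functor, of type <t,e>.
[sned vask] must have type <t,e>. The sister sned has type e; that is not a function onto <t,e>, so vask must be the functor, of type <e,<t,e>>.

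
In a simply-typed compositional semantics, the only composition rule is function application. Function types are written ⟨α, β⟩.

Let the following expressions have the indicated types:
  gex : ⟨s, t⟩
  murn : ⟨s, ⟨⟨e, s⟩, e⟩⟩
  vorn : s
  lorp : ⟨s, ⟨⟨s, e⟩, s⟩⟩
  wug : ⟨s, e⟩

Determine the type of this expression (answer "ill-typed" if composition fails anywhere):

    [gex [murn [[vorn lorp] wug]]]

[vorn lorp]: lorp is ⟨s, ⟨⟨s, e⟩, s⟩⟩, vorn is s; result ⟨⟨s, e⟩, s⟩.
[[vorn lorp] wug]: [vorn lorp] is ⟨⟨s, e⟩, s⟩, wug is ⟨s, e⟩; result s.
[murn [[vorn lorp] wug]]: murn is ⟨s, ⟨⟨e, s⟩, e⟩⟩, [[vorn lorp] wug] is s; result ⟨⟨e, s⟩, e⟩.
[gex [murn [[vorn lorp] wug]]]: ⟨s, t⟩ and ⟨⟨e, s⟩, e⟩ cannot combine by function application — type clash.

ill-typed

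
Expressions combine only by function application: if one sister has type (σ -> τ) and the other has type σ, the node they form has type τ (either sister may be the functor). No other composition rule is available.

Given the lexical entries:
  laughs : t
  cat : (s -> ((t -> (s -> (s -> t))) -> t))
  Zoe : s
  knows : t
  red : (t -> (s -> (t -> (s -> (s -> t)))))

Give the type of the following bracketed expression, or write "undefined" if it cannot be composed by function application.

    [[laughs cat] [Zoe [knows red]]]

[laughs cat]: t with (s -> ((t -> (s -> (s -> t))) -> t)) — neither is a function whose domain matches the other; composition fails here.

undefined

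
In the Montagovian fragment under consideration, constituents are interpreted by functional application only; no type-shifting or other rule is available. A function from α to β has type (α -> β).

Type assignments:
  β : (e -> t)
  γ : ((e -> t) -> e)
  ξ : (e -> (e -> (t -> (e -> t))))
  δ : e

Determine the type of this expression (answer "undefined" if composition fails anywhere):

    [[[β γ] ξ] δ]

[β γ]: functor γ : ((e -> t) -> e), argument β : (e -> t); result e.
[[β γ] ξ]: functor ξ : (e -> (e -> (t -> (e -> t)))), argument [β γ] : e; result (e -> (t -> (e -> t))).
[[[β γ] ξ] δ]: functor [[β γ] ξ] : (e -> (t -> (e -> t))), argument δ : e; result (t -> (e -> t)).

(t -> (e -> t))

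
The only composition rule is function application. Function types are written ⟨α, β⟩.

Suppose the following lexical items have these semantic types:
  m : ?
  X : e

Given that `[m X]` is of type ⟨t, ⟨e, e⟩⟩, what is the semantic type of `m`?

⟨e, ⟨t, ⟨e, e⟩⟩⟩

For [m X] to have type ⟨t, ⟨e, e⟩⟩ with X of type e, m must be the function: m : ⟨e, ⟨t, ⟨e, e⟩⟩⟩.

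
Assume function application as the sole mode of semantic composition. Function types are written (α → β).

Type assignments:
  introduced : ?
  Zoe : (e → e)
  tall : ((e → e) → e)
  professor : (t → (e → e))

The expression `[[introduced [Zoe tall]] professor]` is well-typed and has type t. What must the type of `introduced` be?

[[introduced [Zoe tall]] professor] is required to be t. professor : (t → (e → e)) cannot yield t as functor, so [introduced [Zoe tall]] : ((t → (e → e)) → t).
[introduced [Zoe tall]] is required to be ((t → (e → e)) → t). [Zoe tall] : e cannot yield ((t → (e → e)) → t) as functor, so introduced : (e → ((t → (e → e)) → t)).

(e → ((t → (e → e)) → t))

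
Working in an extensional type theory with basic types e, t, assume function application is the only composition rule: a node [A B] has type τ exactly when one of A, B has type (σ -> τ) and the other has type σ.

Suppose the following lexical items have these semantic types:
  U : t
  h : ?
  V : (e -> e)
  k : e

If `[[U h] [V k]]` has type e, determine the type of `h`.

[[U h] [V k]] must have type e. The sister [V k] has type e; that is not a function onto e, so [U h] must be the functor, of type (e -> e).
[U h] must have type (e -> e). The sister U has type t; that is not a function onto (e -> e), so h must be the functor, of type (t -> (e -> e)).

(t -> (e -> e))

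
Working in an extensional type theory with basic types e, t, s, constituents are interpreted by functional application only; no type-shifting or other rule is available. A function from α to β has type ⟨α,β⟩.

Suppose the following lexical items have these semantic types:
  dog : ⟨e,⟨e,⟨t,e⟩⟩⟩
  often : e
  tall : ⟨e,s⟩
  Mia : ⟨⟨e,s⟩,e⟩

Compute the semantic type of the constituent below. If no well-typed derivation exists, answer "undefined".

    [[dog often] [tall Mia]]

⟨t,e⟩

At [dog often], dog : ⟨e,⟨e,⟨t,e⟩⟩⟩ takes often : e, giving ⟨e,⟨t,e⟩⟩.
At [tall Mia], Mia : ⟨⟨e,s⟩,e⟩ takes tall : ⟨e,s⟩, giving e.
At [[dog often] [tall Mia]], [dog often] : ⟨e,⟨t,e⟩⟩ takes [tall Mia] : e, giving ⟨t,e⟩.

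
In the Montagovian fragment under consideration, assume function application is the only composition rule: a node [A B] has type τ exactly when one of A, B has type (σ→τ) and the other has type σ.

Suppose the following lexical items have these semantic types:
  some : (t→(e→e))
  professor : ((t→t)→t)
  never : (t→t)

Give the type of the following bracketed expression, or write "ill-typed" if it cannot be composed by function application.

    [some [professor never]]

[professor never] — professor of type ((t→t)→t) combines with never of type (t→t): type t.
[some [professor never]] — some of type (t→(e→e)) combines with [professor never] of type t: type (e→e).

(e→e)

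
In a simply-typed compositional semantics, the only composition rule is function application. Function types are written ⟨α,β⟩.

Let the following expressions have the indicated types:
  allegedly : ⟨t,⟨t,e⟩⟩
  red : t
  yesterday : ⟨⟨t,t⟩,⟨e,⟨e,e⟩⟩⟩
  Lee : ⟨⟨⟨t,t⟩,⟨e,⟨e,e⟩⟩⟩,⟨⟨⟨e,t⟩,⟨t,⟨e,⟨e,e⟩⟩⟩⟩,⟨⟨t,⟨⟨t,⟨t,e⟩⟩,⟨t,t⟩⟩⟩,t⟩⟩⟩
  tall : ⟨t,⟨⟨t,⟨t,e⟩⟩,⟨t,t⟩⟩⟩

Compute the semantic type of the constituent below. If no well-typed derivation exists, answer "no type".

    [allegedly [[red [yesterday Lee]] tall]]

At [yesterday Lee], Lee : ⟨⟨⟨t,t⟩,⟨e,⟨e,e⟩⟩⟩,⟨⟨⟨e,t⟩,⟨t,⟨e,⟨e,e⟩⟩⟩⟩,⟨⟨t,⟨⟨t,⟨t,e⟩⟩,⟨t,t⟩⟩⟩,t⟩⟩⟩ takes yesterday : ⟨⟨t,t⟩,⟨e,⟨e,e⟩⟩⟩, giving ⟨⟨⟨e,t⟩,⟨t,⟨e,⟨e,e⟩⟩⟩⟩,⟨⟨t,⟨⟨t,⟨t,e⟩⟩,⟨t,t⟩⟩⟩,t⟩⟩.
[red [yesterday Lee]]: t and ⟨⟨⟨e,t⟩,⟨t,⟨e,⟨e,e⟩⟩⟩⟩,⟨⟨t,⟨⟨t,⟨t,e⟩⟩,⟨t,t⟩⟩⟩,t⟩⟩ cannot combine by function application — type clash.

no type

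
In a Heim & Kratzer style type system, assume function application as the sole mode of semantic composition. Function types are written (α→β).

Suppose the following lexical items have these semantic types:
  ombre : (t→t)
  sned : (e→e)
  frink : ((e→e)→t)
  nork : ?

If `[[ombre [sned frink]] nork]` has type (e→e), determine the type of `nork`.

(t→(e→e))

[[ombre [sned frink]] nork] is required to be (e→e). [ombre [sned frink]] : t cannot yield (e→e) as functor, so nork : (t→(e→e)).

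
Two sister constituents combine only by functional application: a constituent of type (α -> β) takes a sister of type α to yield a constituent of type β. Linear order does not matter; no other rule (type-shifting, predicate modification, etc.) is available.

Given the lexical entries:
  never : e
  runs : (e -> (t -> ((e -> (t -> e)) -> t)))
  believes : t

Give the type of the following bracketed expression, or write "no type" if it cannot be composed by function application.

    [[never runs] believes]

((e -> (t -> e)) -> t)

[never runs]: runs is (e -> (t -> ((e -> (t -> e)) -> t))), never is e; result (t -> ((e -> (t -> e)) -> t)).
[[never runs] believes]: [never runs] is (t -> ((e -> (t -> e)) -> t)), believes is t; result ((e -> (t -> e)) -> t).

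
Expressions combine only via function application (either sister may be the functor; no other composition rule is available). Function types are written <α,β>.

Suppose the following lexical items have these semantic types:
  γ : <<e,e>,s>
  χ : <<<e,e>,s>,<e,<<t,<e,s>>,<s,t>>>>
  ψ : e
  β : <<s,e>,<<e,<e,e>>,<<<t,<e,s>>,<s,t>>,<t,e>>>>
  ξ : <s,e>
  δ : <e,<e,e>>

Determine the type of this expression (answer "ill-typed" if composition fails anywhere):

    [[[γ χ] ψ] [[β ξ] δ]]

<t,e>

[γ χ]: <<<e,e>,s>,<e,<<t,<e,s>>,<s,t>>>> applied to <<e,e>,s> yields <e,<<t,<e,s>>,<s,t>>>.
[[γ χ] ψ]: <e,<<t,<e,s>>,<s,t>>> applied to e yields <<t,<e,s>>,<s,t>>.
[β ξ]: <<s,e>,<<e,<e,e>>,<<<t,<e,s>>,<s,t>>,<t,e>>>> applied to <s,e> yields <<e,<e,e>>,<<<t,<e,s>>,<s,t>>,<t,e>>>.
[[β ξ] δ]: <<e,<e,e>>,<<<t,<e,s>>,<s,t>>,<t,e>>> applied to <e,<e,e>> yields <<<t,<e,s>>,<s,t>>,<t,e>>.
[[[γ χ] ψ] [[β ξ] δ]]: <<<t,<e,s>>,<s,t>>,<t,e>> applied to <<t,<e,s>>,<s,t>> yields <t,e>.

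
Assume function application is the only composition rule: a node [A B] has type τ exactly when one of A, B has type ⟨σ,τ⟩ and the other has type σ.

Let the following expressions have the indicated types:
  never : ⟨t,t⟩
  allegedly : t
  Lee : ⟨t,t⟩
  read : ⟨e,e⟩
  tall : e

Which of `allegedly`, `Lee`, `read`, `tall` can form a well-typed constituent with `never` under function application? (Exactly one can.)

allegedly — combines: never : ⟨t,t⟩ takes allegedly : t as argument, giving t.
Lee : ⟨t,t⟩ — no; never wants t, and Lee wants t.
read : ⟨e,e⟩ — no; never wants t, and read wants e.
tall : e — no; never wants t, and tall wants nothing (atomic).

allegedly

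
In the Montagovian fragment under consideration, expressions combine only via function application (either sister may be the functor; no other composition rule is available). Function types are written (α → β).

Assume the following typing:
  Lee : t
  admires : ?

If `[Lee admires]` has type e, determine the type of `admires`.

(t → e)

[Lee admires] is required to be e. Lee : t cannot yield e as functor, so admires : (t → e).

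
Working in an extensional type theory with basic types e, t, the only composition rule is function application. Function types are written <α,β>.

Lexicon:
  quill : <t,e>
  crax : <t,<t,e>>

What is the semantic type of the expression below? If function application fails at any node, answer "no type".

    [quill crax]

no type

[quill crax]: <t,e> with <t,<t,e>> — neither is a function whose domain matches the other; composition fails here.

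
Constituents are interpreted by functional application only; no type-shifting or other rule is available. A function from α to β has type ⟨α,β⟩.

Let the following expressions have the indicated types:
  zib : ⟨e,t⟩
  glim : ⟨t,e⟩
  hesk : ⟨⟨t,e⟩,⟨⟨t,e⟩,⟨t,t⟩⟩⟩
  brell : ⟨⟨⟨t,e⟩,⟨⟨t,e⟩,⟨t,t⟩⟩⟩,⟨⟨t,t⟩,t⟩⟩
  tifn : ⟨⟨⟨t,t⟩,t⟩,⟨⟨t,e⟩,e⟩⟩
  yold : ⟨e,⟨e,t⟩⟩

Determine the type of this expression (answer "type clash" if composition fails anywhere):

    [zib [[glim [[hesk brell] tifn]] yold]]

[hesk brell] — brell of type ⟨⟨⟨t,e⟩,⟨⟨t,e⟩,⟨t,t⟩⟩⟩,⟨⟨t,t⟩,t⟩⟩ combines with hesk of type ⟨⟨t,e⟩,⟨⟨t,e⟩,⟨t,t⟩⟩⟩: type ⟨⟨t,t⟩,t⟩.
[[hesk brell] tifn] — tifn of type ⟨⟨⟨t,t⟩,t⟩,⟨⟨t,e⟩,e⟩⟩ combines with [hesk brell] of type ⟨⟨t,t⟩,t⟩: type ⟨⟨t,e⟩,e⟩.
[glim [[hesk brell] tifn]] — [[hesk brell] tifn] of type ⟨⟨t,e⟩,e⟩ combines with glim of type ⟨t,e⟩: type e.
[[glim [[hesk brell] tifn]] yold] — yold of type ⟨e,⟨e,t⟩⟩ combines with [glim [[hesk brell] tifn]] of type e: type ⟨e,t⟩.
At [zib [[glim [[hesk brell] tifn]] yold]]: neither ⟨e,t⟩ nor ⟨e,t⟩ can take the other as argument; the node is ill-typed.

type clash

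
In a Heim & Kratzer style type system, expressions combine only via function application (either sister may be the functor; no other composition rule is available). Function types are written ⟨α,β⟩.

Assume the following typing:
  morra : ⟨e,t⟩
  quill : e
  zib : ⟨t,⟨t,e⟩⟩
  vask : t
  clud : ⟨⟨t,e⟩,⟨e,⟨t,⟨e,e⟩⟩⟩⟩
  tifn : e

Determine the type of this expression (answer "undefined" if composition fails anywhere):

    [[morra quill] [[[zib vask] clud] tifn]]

[morra quill]: morra is ⟨e,t⟩, quill is e; result t.
[zib vask]: zib is ⟨t,⟨t,e⟩⟩, vask is t; result ⟨t,e⟩.
[[zib vask] clud]: clud is ⟨⟨t,e⟩,⟨e,⟨t,⟨e,e⟩⟩⟩⟩, [zib vask] is ⟨t,e⟩; result ⟨e,⟨t,⟨e,e⟩⟩⟩.
[[[zib vask] clud] tifn]: [[zib vask] clud] is ⟨e,⟨t,⟨e,e⟩⟩⟩, tifn is e; result ⟨t,⟨e,e⟩⟩.
[[morra quill] [[[zib vask] clud] tifn]]: [[[zib vask] clud] tifn] is ⟨t,⟨e,e⟩⟩, [morra quill] is t; result ⟨e,e⟩.

⟨e,e⟩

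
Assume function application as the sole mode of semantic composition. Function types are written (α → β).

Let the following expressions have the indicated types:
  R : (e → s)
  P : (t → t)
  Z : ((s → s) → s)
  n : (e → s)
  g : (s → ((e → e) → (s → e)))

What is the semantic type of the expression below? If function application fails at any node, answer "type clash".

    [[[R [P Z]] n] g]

At [P Z]: neither (t → t) nor ((s → s) → s) can take the other as argument; the node is ill-typed.

type clash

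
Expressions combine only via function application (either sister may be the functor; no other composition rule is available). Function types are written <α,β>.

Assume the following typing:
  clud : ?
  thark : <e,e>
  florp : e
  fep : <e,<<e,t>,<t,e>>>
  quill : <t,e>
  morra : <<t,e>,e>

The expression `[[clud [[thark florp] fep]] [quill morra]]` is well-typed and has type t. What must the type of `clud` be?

For [[clud [[thark florp] fep]] [quill morra]] to have type t with [quill morra] of type e, [clud [[thark florp] fep]] must be the function: [clud [[thark florp] fep]] : <e,t>.
For [clud [[thark florp] fep]] to have type <e,t> with [[thark florp] fep] of type <<e,t>,<t,e>>, clud must be the function: clud : <<<e,t>,<t,e>>,<e,t>>.

<<<e,t>,<t,e>>,<e,t>>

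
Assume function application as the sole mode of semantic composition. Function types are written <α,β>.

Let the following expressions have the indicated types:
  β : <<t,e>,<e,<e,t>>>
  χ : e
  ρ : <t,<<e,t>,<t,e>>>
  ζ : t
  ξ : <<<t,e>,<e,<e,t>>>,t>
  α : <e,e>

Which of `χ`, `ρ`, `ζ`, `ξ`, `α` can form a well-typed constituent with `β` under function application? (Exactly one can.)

χ : e — no; β wants <t,e>, and χ wants nothing (atomic).
ρ : <t,<<e,t>,<t,e>>> — no; β wants <t,e>, and ρ wants t.
ζ : t — no; β wants <t,e>, and ζ wants nothing (atomic).
ξ — combines: ξ : <<<t,e>,<e,<e,t>>>,t> takes β : <<t,e>,<e,<e,t>>> as argument, giving t.
α : <e,e> — no; β wants <t,e>, and α wants e.

ξ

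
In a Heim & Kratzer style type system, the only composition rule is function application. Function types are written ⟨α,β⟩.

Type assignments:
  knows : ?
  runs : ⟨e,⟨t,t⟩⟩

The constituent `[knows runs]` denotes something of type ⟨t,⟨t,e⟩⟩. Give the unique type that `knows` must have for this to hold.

⟨⟨e,⟨t,t⟩⟩,⟨t,⟨t,e⟩⟩⟩

[knows runs] is required to be ⟨t,⟨t,e⟩⟩. runs : ⟨e,⟨t,t⟩⟩ cannot yield ⟨t,⟨t,e⟩⟩ as functor, so knows : ⟨⟨e,⟨t,t⟩⟩,⟨t,⟨t,e⟩⟩⟩.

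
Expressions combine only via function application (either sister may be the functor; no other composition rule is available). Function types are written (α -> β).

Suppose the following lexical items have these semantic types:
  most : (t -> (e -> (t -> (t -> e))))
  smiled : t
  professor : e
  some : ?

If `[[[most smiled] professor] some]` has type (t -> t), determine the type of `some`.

((t -> (t -> e)) -> (t -> t))

At [[[most smiled] professor] some] (required: (t -> t)): [[most smiled] professor] is (t -> (t -> e)), which is not a function with range (t -> t); hence some is the functor — type ((t -> (t -> e)) -> (t -> t)).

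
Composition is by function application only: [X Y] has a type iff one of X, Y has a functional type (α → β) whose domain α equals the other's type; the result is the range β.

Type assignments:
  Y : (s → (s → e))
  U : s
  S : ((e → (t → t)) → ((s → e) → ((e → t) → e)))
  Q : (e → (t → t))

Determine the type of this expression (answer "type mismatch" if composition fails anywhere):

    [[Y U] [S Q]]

((e → t) → e)

[Y U]: (s → (s → e)) applied to s yields (s → e).
[S Q]: ((e → (t → t)) → ((s → e) → ((e → t) → e))) applied to (e → (t → t)) yields ((s → e) → ((e → t) → e)).
[[Y U] [S Q]]: ((s → e) → ((e → t) → e)) applied to (s → e) yields ((e → t) → e).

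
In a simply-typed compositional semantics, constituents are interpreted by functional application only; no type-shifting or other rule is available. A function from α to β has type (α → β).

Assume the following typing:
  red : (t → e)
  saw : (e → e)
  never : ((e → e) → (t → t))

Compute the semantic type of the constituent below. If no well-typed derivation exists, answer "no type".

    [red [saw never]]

[saw never]: never is ((e → e) → (t → t)), saw is (e → e); result (t → t).
At [red [saw never]]: neither (t → e) nor (t → t) can take the other as argument; the node is ill-typed.

no type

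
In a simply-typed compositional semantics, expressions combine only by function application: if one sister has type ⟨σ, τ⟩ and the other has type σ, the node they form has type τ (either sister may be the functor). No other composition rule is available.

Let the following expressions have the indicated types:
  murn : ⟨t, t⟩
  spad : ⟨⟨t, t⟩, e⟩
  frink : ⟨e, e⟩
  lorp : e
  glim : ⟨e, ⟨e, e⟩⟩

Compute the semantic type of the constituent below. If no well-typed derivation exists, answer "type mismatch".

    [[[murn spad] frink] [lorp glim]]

[murn spad] — spad of type ⟨⟨t, t⟩, e⟩ combines with murn of type ⟨t, t⟩: type e.
[[murn spad] frink] — frink of type ⟨e, e⟩ combines with [murn spad] of type e: type e.
[lorp glim] — glim of type ⟨e, ⟨e, e⟩⟩ combines with lorp of type e: type ⟨e, e⟩.
[[[murn spad] frink] [lorp glim]] — [lorp glim] of type ⟨e, e⟩ combines with [[murn spad] frink] of type e: type e.

e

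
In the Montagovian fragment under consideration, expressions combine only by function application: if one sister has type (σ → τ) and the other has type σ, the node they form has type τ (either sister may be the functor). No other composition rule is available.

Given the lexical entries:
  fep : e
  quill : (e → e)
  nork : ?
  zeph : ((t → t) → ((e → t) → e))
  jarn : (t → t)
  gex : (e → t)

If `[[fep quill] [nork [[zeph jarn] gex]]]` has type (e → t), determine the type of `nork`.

At [[fep quill] [nork [[zeph jarn] gex]]] (required: (e → t)): [fep quill] is e, which is not a function with range (e → t); hence [nork [[zeph jarn] gex]] is the functor — type (e → (e → t)).
At [nork [[zeph jarn] gex]] (required: (e → (e → t))): [[zeph jarn] gex] is e, which is not a function with range (e → (e → t)); hence nork is the functor — type (e → (e → (e → t))).

(e → (e → (e → t)))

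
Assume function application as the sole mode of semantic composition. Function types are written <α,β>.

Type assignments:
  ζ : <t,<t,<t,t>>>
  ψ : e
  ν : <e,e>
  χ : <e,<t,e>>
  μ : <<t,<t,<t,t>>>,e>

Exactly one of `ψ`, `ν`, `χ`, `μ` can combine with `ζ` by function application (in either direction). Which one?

ψ : e — no; ζ wants t, and ψ wants nothing (atomic).
ν : <e,e> — no; ζ wants t, and ν wants e.
χ : <e,<t,e>> — no; ζ wants t, and χ wants e.
μ — combines: μ : <<t,<t,<t,t>>>,e> takes ζ : <t,<t,<t,t>>> as argument, giving e.

μ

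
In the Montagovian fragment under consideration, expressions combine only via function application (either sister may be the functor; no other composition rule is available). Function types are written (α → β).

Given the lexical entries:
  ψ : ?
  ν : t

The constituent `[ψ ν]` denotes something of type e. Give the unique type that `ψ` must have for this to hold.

(t → e)

For [ψ ν] to have type e with ν of type t, ψ must be the function: ψ : (t → e).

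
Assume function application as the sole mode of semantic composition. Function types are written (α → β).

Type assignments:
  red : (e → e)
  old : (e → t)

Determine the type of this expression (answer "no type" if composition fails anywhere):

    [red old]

[red old]: (e → e) and (e → t) cannot combine by function application — type clash.

no type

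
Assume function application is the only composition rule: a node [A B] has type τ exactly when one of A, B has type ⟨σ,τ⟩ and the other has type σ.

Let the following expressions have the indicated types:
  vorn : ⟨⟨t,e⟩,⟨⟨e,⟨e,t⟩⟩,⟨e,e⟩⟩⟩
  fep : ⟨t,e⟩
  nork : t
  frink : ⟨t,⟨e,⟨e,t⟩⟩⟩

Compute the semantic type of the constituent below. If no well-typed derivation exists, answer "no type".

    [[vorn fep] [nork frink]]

⟨e,e⟩

[vorn fep]: vorn is ⟨⟨t,e⟩,⟨⟨e,⟨e,t⟩⟩,⟨e,e⟩⟩⟩, fep is ⟨t,e⟩; result ⟨⟨e,⟨e,t⟩⟩,⟨e,e⟩⟩.
[nork frink]: frink is ⟨t,⟨e,⟨e,t⟩⟩⟩, nork is t; result ⟨e,⟨e,t⟩⟩.
[[vorn fep] [nork frink]]: [vorn fep] is ⟨⟨e,⟨e,t⟩⟩,⟨e,e⟩⟩, [nork frink] is ⟨e,⟨e,t⟩⟩; result ⟨e,e⟩.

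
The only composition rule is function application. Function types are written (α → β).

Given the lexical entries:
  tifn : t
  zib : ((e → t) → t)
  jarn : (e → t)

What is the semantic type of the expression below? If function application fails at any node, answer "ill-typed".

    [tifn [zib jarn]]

[zib jarn]: zib is ((e → t) → t), jarn is (e → t); result t.
[tifn [zib jarn]]: t and t cannot combine by function application — type clash.

ill-typed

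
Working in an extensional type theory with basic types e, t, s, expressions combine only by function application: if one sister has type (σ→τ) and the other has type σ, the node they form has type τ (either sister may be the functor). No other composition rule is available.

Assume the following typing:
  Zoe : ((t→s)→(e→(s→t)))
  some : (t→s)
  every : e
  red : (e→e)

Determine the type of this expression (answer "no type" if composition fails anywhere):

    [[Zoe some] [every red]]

At [Zoe some], Zoe : ((t→s)→(e→(s→t))) takes some : (t→s), giving (e→(s→t)).
At [every red], red : (e→e) takes every : e, giving e.
At [[Zoe some] [every red]], [Zoe some] : (e→(s→t)) takes [every red] : e, giving (s→t).

(s→t)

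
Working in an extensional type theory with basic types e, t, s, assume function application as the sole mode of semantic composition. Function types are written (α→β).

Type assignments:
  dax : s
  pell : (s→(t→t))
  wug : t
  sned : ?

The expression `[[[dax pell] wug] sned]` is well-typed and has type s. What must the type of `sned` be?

[[[dax pell] wug] sned] is required to be s. [[dax pell] wug] : t cannot yield s as functor, so sned : (t→s).

(t→s)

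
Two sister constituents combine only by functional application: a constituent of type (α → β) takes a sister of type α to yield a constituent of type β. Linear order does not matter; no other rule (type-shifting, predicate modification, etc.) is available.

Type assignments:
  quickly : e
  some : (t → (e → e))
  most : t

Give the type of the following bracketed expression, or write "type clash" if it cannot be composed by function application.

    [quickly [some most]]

e

[some most] — some of type (t → (e → e)) combines with most of type t: type (e → e).
[quickly [some most]] — [some most] of type (e → e) combines with quickly of type e: type e.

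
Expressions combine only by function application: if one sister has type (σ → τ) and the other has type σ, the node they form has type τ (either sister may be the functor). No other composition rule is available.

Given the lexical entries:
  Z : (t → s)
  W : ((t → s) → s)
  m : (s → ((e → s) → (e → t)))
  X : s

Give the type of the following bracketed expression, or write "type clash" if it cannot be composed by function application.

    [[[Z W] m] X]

[Z W]: W is ((t → s) → s), Z is (t → s); result s.
[[Z W] m]: m is (s → ((e → s) → (e → t))), [Z W] is s; result ((e → s) → (e → t)).
[[[Z W] m] X]: ((e → s) → (e → t)) and s cannot combine by function application — type clash.

type clash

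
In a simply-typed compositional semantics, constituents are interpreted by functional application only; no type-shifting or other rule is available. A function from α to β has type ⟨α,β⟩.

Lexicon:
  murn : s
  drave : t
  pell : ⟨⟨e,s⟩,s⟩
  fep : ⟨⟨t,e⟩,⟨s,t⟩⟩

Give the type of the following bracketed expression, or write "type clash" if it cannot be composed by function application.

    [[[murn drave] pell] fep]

At [murn drave]: neither s nor t can take the other as argument; the node is ill-typed.

type clash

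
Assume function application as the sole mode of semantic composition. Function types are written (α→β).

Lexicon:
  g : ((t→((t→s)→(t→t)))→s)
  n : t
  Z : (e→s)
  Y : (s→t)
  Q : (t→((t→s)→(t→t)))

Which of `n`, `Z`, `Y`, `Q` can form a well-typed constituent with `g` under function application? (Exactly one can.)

Q

n : t — g needs (t→((t→s)→(t→t))); n needs nothing (atomic); neither fits.
Z : (e→s) — g needs (t→((t→s)→(t→t))); Z needs e; neither fits.
Y : (s→t) — g needs (t→((t→s)→(t→t))); Y needs s; neither fits.
Q — combines: g : ((t→((t→s)→(t→t)))→s) takes Q : (t→((t→s)→(t→t))) as argument, giving s.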